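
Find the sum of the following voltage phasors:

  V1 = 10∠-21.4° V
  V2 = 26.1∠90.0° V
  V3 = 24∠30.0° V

Step 1 — Convert each phasor to rectangular form:
  V1 = 10·(cos(-21.4°) + j·sin(-21.4°)) = 9.311 - j3.649 V
  V2 = 26.1·(cos(90.0°) + j·sin(90.0°)) = 0 + j26.1 V
  V3 = 24·(cos(30.0°) + j·sin(30.0°)) = 20.78 + j12 V
Step 2 — Sum components: V_total = 30.1 + j34.45 V.
Step 3 — Convert to polar: |V_total| = 45.75 V, ∠V_total = 48.9°.

V_total = 45.75∠48.9° V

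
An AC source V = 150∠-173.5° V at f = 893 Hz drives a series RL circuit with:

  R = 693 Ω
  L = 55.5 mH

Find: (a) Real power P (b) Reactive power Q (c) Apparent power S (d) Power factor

Step 1 — Angular frequency: ω = 2π·f = 2π·893 = 5611 rad/s.
Step 2 — Component impedances:
  R: Z = R = 693 Ω
  L: Z = jωL = j·5611·0.0555 = 0 + j311.4 Ω
Step 3 — Series combination: Z_total = R + L = 693 + j311.4 Ω = 759.8∠24.2° Ω.
Step 4 — Source phasor: V = 150∠-173.5° V = -149 - j16.98 V.
Step 5 — Current: I = V / Z = -0.1881 + j0.06002 A = 0.1974∠162.3° A.
Step 6 — Complex power: S = V·I* = 27.01 + j12.14 VA.
Step 7 — Real power: P = Re(S) = 27.01 W.
Step 8 — Reactive power: Q = Im(S) = 12.14 VAR.
Step 9 — Apparent power: |S| = 29.61 VA.
Step 10 — Power factor: PF = P/|S| = 0.9121 (lagging).

(a) P = 27.01 W  (b) Q = 12.14 VAR  (c) S = 29.61 VA  (d) PF = 0.9121 (lagging)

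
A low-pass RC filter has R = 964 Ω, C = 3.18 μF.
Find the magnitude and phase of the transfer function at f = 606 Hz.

Step 1 — Angular frequency: ω = 2π·606 = 3808 rad/s.
Step 2 — Transfer function: H(jω) = 1/(1 + jωRC).
Step 3 — Denominator: 1 + jωRC = 1 + j·3808·964·3.18e-06 = 1 + j11.67.
Step 4 — H = 0.007286 - j0.08505.
Step 5 — Magnitude: |H| = 0.08536 (-21.4 dB); phase: φ = -85.1°.

|H| = 0.08536 (-21.4 dB), φ = -85.1°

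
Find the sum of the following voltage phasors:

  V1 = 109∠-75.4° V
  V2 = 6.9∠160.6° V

Step 1 — Convert each phasor to rectangular form:
  V1 = 109·(cos(-75.4°) + j·sin(-75.4°)) = 27.48 - j105.5 V
  V2 = 6.9·(cos(160.6°) + j·sin(160.6°)) = -6.508 + j2.292 V
Step 2 — Sum components: V_total = 20.97 - j103.2 V.
Step 3 — Convert to polar: |V_total| = 105.3 V, ∠V_total = -78.5°.

V_total = 105.3∠-78.5° V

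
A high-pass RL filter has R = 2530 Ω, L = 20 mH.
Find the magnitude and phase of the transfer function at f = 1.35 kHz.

Step 1 — Angular frequency: ω = 2π·1350 = 8482 rad/s.
Step 2 — Transfer function: H(jω) = jωL/(R + jωL).
Step 3 — Numerator jωL = j·169.6; denominator R + jωL = 2530 + j169.6.
Step 4 — H = 0.004476 + j0.06675.
Step 5 — Magnitude: |H| = 0.0669 (-23.5 dB); phase: φ = 86.2°.

|H| = 0.0669 (-23.5 dB), φ = 86.2°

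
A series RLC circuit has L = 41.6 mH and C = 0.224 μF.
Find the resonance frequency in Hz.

Step 1 — Resonance condition Im(Z)=0 gives ω₀ = 1/√(LC).
Step 2 — ω₀ = 1/√(0.0416·2.24e-07) = 1.036e+04 rad/s.
Step 3 — f₀ = ω₀/(2π) = 1649 Hz.

f₀ = 1649 Hz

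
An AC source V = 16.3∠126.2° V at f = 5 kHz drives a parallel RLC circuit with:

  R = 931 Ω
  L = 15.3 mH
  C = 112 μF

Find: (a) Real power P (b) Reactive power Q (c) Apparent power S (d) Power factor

Step 1 — Angular frequency: ω = 2π·f = 2π·5000 = 3.142e+04 rad/s.
Step 2 — Component impedances:
  R: Z = R = 931 Ω
  L: Z = jωL = j·3.142e+04·0.0153 = 0 + j480.7 Ω
  C: Z = 1/(jωC) = -j/(ω·C) = 0 - j0.2842 Ω
Step 3 — Parallel combination: 1/Z_total = 1/R + 1/L + 1/C; Z_total = 8.686e-05 - j0.2844 Ω = 0.2844∠-90.0° Ω.
Step 4 — Source phasor: V = 16.3∠126.2° V = -9.627 + j13.15 V.
Step 5 — Current: I = V / Z = -46.26 - j33.84 A = 57.32∠-143.8° A.
Step 6 — Complex power: S = V·I* = 0.2854 - j934.3 VA.
Step 7 — Real power: P = Re(S) = 0.2854 W.
Step 8 — Reactive power: Q = Im(S) = -934.3 VAR.
Step 9 — Apparent power: |S| = 934.3 VA.
Step 10 — Power factor: PF = P/|S| = 0.0003054 (leading).

(a) P = 0.2854 W  (b) Q = -934.3 VAR  (c) S = 934.3 VA  (d) PF = 0.0003054 (leading)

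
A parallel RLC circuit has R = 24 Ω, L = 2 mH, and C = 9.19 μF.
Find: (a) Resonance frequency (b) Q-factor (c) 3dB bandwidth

Step 1 — Resonance: ω₀ = 1/√(LC) = 1/√(0.002·9.19e-06) = 7376 rad/s.
Step 2 — f₀ = ω₀/(2π) = 1174 Hz.
Step 3 — Parallel Q: Q = R/(ω₀L) = 24/(7376·0.002) = 1.627.
Step 4 — Bandwidth: Δω = ω₀/Q = 4534 rad/s; BW = Δω/(2π) = 721.6 Hz.

(a) f₀ = 1174 Hz  (b) Q = 1.627  (c) BW = 721.6 Hz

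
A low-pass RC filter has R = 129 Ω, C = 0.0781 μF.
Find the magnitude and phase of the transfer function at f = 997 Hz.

Step 1 — Angular frequency: ω = 2π·997 = 6264 rad/s.
Step 2 — Transfer function: H(jω) = 1/(1 + jωRC).
Step 3 — Denominator: 1 + jωRC = 1 + j·6264·129·7.81e-08 = 1 + j0.06311.
Step 4 — H = 0.996 - j0.06286.
Step 5 — Magnitude: |H| = 0.998 (-0.0 dB); phase: φ = -3.6°.

|H| = 0.998 (-0.0 dB), φ = -3.6°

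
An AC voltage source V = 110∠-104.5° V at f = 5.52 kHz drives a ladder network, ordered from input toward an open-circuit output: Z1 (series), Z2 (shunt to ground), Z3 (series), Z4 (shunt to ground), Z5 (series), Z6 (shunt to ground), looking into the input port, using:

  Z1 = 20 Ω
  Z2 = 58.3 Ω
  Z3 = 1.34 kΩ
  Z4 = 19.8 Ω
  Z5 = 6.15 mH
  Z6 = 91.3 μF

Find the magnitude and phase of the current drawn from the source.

Step 1 — Angular frequency: ω = 2π·f = 2π·5520 = 3.468e+04 rad/s.
Step 2 — Component impedances:
  Z1: Z = R = 20 Ω
  Z2: Z = R = 58.3 Ω
  Z3: Z = R = 1340 Ω
  Z4: Z = R = 19.8 Ω
  Z5: Z = jωL = j·3.468e+04·0.00615 = 0 + j213.3 Ω
  Z6: Z = 1/(jωC) = -j/(ω·C) = 0 - j0.3158 Ω
Step 3 — Ladder network (open output): work backward from the far end, alternating series and parallel combinations. Z_in = 75.9 + j0.003085 Ω = 75.9∠0.0° Ω.
Step 4 — Source phasor: V = 110∠-104.5° V = -27.54 - j106.5 V.
Step 5 — Ohm's law: I = V / Z_total = (-27.54 - j106.5) / (75.9 + j0.003085) = -0.3629 - j1.403 A.
Step 6 — Convert to polar: |I| = 1.449 A, ∠I = -104.5°.

I = 1.449∠-104.5° A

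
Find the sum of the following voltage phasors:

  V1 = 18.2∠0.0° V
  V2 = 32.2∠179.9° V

Step 1 — Convert each phasor to rectangular form:
  V1 = 18.2·(cos(0.0°) + j·sin(0.0°)) = 18.2 V
  V2 = 32.2·(cos(179.9°) + j·sin(179.9°)) = -32.2 + j0.0562 V
Step 2 — Sum components: V_total = -14 + j0.0562 V.
Step 3 — Convert to polar: |V_total| = 14 V, ∠V_total = 179.8°.

V_total = 14∠179.8° V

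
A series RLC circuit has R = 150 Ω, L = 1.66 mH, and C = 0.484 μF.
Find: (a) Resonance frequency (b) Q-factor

Step 1 — Resonance condition Im(Z)=0 gives ω₀ = 1/√(LC).
Step 2 — ω₀ = 1/√(0.00166·4.84e-07) = 3.528e+04 rad/s.
Step 3 — f₀ = ω₀/(2π) = 5615 Hz.
Step 4 — Series Q: Q = ω₀L/R = 3.528e+04·0.00166/150 = 0.3904.

(a) f₀ = 5615 Hz  (b) Q = 0.3904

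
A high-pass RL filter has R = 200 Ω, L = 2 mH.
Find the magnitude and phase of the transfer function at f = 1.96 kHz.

Step 1 — Angular frequency: ω = 2π·1960 = 1.232e+04 rad/s.
Step 2 — Transfer function: H(jω) = jωL/(R + jωL).
Step 3 — Numerator jωL = j·24.63; denominator R + jωL = 200 + j24.63.
Step 4 — H = 0.01494 + j0.1213.
Step 5 — Magnitude: |H| = 0.1222 (-18.3 dB); phase: φ = 83.0°.

|H| = 0.1222 (-18.3 dB), φ = 83.0°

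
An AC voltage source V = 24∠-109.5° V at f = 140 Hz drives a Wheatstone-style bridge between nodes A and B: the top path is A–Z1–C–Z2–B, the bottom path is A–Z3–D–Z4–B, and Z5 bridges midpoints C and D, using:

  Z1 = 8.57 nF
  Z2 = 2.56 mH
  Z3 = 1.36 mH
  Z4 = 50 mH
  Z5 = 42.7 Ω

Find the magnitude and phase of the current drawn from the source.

Step 1 — Angular frequency: ω = 2π·f = 2π·140 = 879.6 rad/s.
Step 2 — Component impedances:
  Z1: Z = 1/(jωC) = -j/(ω·C) = 0 - j1.327e+05 Ω
  Z2: Z = jωL = j·879.6·0.00256 = 0 + j2.252 Ω
  Z3: Z = jωL = j·879.6·0.00136 = 0 + j1.196 Ω
  Z4: Z = jωL = j·879.6·0.05 = 0 + j43.98 Ω
  Z5: Z = R = 42.7 Ω
Step 3 — Bridge requires nodal analysis (the Z5 bridge couples midpoints C and D, so the two paths cannot be reduced to a simple series/parallel combination). Setting node B to ground and injecting 1 A at node A, the 3-node admittance system at A, C, D solves to V_A = Z_AB = 20.86 + j22.6 Ω = 30.76∠47.3° Ω.
Step 4 — Source phasor: V = 24∠-109.5° V = -8.011 - j22.62 V.
Step 5 — Ohm's law: I = V / Z_total = (-8.011 - j22.62) / (20.86 + j22.6) = -0.7172 - j0.3076 A.
Step 6 — Convert to polar: |I| = 0.7804 A, ∠I = -156.8°.

I = 0.7804∠-156.8° A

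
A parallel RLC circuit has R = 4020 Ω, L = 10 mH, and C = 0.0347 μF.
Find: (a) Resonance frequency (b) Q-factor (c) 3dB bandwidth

Step 1 — Resonance: ω₀ = 1/√(LC) = 1/√(0.01·3.47e-08) = 5.368e+04 rad/s.
Step 2 — f₀ = ω₀/(2π) = 8544 Hz.
Step 3 — Parallel Q: Q = R/(ω₀L) = 4020/(5.368e+04·0.01) = 7.488.
Step 4 — Bandwidth: Δω = ω₀/Q = 7169 rad/s; BW = Δω/(2π) = 1141 Hz.

(a) f₀ = 8544 Hz  (b) Q = 7.488  (c) BW = 1141 Hz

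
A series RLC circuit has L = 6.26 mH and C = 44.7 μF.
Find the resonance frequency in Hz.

Step 1 — Resonance condition Im(Z)=0 gives ω₀ = 1/√(LC).
Step 2 — ω₀ = 1/√(0.00626·4.47e-05) = 1890 rad/s.
Step 3 — f₀ = ω₀/(2π) = 300.9 Hz.

f₀ = 300.9 Hz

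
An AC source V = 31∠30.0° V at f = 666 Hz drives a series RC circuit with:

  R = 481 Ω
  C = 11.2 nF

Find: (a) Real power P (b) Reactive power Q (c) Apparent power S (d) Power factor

Step 1 — Angular frequency: ω = 2π·f = 2π·666 = 4185 rad/s.
Step 2 — Component impedances:
  R: Z = R = 481 Ω
  C: Z = 1/(jωC) = -j/(ω·C) = 0 - j2.134e+04 Ω
Step 3 — Series combination: Z_total = R + C = 481 - j2.134e+04 Ω = 2.134e+04∠-88.7° Ω.
Step 4 — Source phasor: V = 31∠30.0° V = 26.85 + j15.5 V.
Step 5 — Current: I = V / Z = -0.0006977 + j0.001274 A = 0.001453∠118.7° A.
Step 6 — Complex power: S = V·I* = 0.001015 - j0.04502 VA.
Step 7 — Real power: P = Re(S) = 0.001015 W.
Step 8 — Reactive power: Q = Im(S) = -0.04502 VAR.
Step 9 — Apparent power: |S| = 0.04503 VA.
Step 10 — Power factor: PF = P/|S| = 0.02254 (leading).

(a) P = 0.001015 W  (b) Q = -0.04502 VAR  (c) S = 0.04503 VA  (d) PF = 0.02254 (leading)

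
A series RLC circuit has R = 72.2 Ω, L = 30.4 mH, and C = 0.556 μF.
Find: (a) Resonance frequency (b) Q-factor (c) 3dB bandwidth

Step 1 — Resonance: ω₀ = 1/√(LC) = 1/√(0.0304·5.56e-07) = 7692 rad/s.
Step 2 — f₀ = ω₀/(2π) = 1224 Hz.
Step 3 — Series Q: Q = ω₀L/R = 7692·0.0304/72.2 = 3.239.
Step 4 — Bandwidth: Δω = ω₀/Q = 2375 rad/s; BW = Δω/(2π) = 378 Hz.

(a) f₀ = 1224 Hz  (b) Q = 3.239  (c) BW = 378 Hz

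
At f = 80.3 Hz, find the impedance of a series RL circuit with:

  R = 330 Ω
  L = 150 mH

Step 1 — Angular frequency: ω = 2π·f = 2π·80.3 = 504.5 rad/s.
Step 2 — Component impedances:
  R: Z = R = 330 Ω
  L: Z = jωL = j·504.5·0.15 = 0 + j75.68 Ω
Step 3 — Series combination: Z_total = R + L = 330 + j75.68 Ω = 338.6∠12.9° Ω.

Z = 330 + j75.68 Ω = 338.6∠12.9° Ω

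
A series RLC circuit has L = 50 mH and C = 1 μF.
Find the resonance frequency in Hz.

Step 1 — Resonance condition Im(Z)=0 gives ω₀ = 1/√(LC).
Step 2 — ω₀ = 1/√(0.05·1e-06) = 4472 rad/s.
Step 3 — f₀ = ω₀/(2π) = 711.8 Hz.

f₀ = 711.8 Hz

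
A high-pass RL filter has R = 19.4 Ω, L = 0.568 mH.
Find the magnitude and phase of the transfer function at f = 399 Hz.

Step 1 — Angular frequency: ω = 2π·399 = 2507 rad/s.
Step 2 — Transfer function: H(jω) = jωL/(R + jωL).
Step 3 — Numerator jωL = j·1.424; denominator R + jωL = 19.4 + j1.424.
Step 4 — H = 0.005359 + j0.07301.
Step 5 — Magnitude: |H| = 0.0732 (-22.7 dB); phase: φ = 85.8°.

|H| = 0.0732 (-22.7 dB), φ = 85.8°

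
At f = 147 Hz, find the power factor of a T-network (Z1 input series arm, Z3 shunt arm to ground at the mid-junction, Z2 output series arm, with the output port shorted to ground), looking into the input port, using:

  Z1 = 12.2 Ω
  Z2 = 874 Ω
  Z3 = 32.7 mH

Step 1 — Angular frequency: ω = 2π·f = 2π·147 = 923.6 rad/s.
Step 2 — Component impedances:
  Z1: Z = R = 12.2 Ω
  Z2: Z = R = 874 Ω
  Z3: Z = jωL = j·923.6·0.0327 = 0 + j30.2 Ω
Step 3 — With the output port shorted to ground, the output series arm Z2 runs from the junction to ground; the shunt arm Z3 also runs from the junction to ground. They appear in parallel: Z3 || Z2 = 1.042 + j30.17 Ω.
Step 4 — Series with input arm Z1: Z_in = Z1 + (Z3 || Z2) = 13.24 + j30.17 Ω = 32.95∠66.3° Ω.
Step 5 — Power factor: PF = cos(φ) = Re(Z)/|Z| = 13.2425/32.9452 = 0.402.
Step 6 — Type: Im(Z) = 30.17 ⇒ lagging (phase φ = 66.3°).

PF = 0.402 (lagging, φ = 66.3°)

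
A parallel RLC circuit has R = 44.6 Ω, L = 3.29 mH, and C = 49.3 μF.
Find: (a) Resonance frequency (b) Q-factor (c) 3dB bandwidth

Step 1 — Resonance: ω₀ = 1/√(LC) = 1/√(0.00329·4.93e-05) = 2483 rad/s.
Step 2 — f₀ = ω₀/(2π) = 395.2 Hz.
Step 3 — Parallel Q: Q = R/(ω₀L) = 44.6/(2483·0.00329) = 5.46.
Step 4 — Bandwidth: Δω = ω₀/Q = 454.8 rad/s; BW = Δω/(2π) = 72.38 Hz.

(a) f₀ = 395.2 Hz  (b) Q = 5.46  (c) BW = 72.38 Hz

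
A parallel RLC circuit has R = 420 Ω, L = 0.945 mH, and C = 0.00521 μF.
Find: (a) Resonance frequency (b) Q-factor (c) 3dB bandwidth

Step 1 — Resonance: ω₀ = 1/√(LC) = 1/√(0.000945·5.21e-09) = 4.507e+05 rad/s.
Step 2 — f₀ = ω₀/(2π) = 7.173e+04 Hz.
Step 3 — Parallel Q: Q = R/(ω₀L) = 420/(4.507e+05·0.000945) = 0.9862.
Step 4 — Bandwidth: Δω = ω₀/Q = 4.57e+05 rad/s; BW = Δω/(2π) = 7.273e+04 Hz.

(a) f₀ = 7.173e+04 Hz  (b) Q = 0.9862  (c) BW = 7.273e+04 Hz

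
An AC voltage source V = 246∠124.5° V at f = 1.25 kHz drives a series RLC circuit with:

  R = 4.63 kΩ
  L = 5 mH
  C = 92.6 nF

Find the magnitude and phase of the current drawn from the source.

Step 1 — Angular frequency: ω = 2π·f = 2π·1250 = 7854 rad/s.
Step 2 — Component impedances:
  R: Z = R = 4630 Ω
  L: Z = jωL = j·7854·0.005 = 0 + j39.27 Ω
  C: Z = 1/(jωC) = -j/(ω·C) = 0 - j1375 Ω
Step 3 — Series combination: Z_total = R + L + C = 4630 - j1336 Ω = 4819∠-16.1° Ω.
Step 4 — Source phasor: V = 246∠124.5° V = -139.3 + j202.7 V.
Step 5 — Ohm's law: I = V / Z_total = (-139.3 + j202.7) / (4630 - j1336) = -0.03944 + j0.03241 A.
Step 6 — Convert to polar: |I| = 0.05105 A, ∠I = 140.6°.

I = 0.05105∠140.6° A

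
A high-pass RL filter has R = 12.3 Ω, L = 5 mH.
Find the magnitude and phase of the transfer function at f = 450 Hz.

Step 1 — Angular frequency: ω = 2π·450 = 2827 rad/s.
Step 2 — Transfer function: H(jω) = jωL/(R + jωL).
Step 3 — Numerator jωL = j·14.14; denominator R + jωL = 12.3 + j14.14.
Step 4 — H = 0.5692 + j0.4952.
Step 5 — Magnitude: |H| = 0.7544 (-2.4 dB); phase: φ = 41.0°.

|H| = 0.7544 (-2.4 dB), φ = 41.0°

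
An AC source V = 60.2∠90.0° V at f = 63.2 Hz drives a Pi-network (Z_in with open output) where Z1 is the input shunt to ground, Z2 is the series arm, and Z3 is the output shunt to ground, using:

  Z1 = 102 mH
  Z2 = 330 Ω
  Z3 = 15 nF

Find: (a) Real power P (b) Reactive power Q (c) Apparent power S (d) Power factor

Step 1 — Angular frequency: ω = 2π·f = 2π·63.2 = 397.1 rad/s.
Step 2 — Component impedances:
  Z1: Z = jωL = j·397.1·0.102 = 0 + j40.5 Ω
  Z2: Z = R = 330 Ω
  Z3: Z = 1/(jωC) = -j/(ω·C) = 0 - j1.679e+05 Ω
Step 3 — With open output, the series arm Z2 and the output shunt Z3 appear in series to ground: Z2 + Z3 = 330 - j1.679e+05 Ω.
Step 4 — Parallel with input shunt Z1: Z_in = Z1 || (Z2 + Z3) = 1.922e-05 + j40.51 Ω = 40.51∠90.0° Ω.
Step 5 — Source phasor: V = 60.2∠90.0° V = 0 + j60.2 V.
Step 6 — Current: I = V / Z = 1.486 + j7.048e-07 A = 1.486∠0.0° A.
Step 7 — Complex power: S = V·I* = 4.243e-05 + j89.45 VA.
Step 8 — Real power: P = Re(S) = 4.243e-05 W.
Step 9 — Reactive power: Q = Im(S) = 89.45 VAR.
Step 10 — Apparent power: |S| = 89.45 VA.
Step 11 — Power factor: PF = P/|S| = 4.743e-07 (lagging).

(a) P = 4.243e-05 W  (b) Q = 89.45 VAR  (c) S = 89.45 VA  (d) PF = 4.743e-07 (lagging)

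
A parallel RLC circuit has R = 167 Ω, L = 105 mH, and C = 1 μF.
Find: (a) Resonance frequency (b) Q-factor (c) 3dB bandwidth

Step 1 — Resonance: ω₀ = 1/√(LC) = 1/√(0.105·1e-06) = 3086 rad/s.
Step 2 — f₀ = ω₀/(2π) = 491.2 Hz.
Step 3 — Parallel Q: Q = R/(ω₀L) = 167/(3086·0.105) = 0.5154.
Step 4 — Bandwidth: Δω = ω₀/Q = 5988 rad/s; BW = Δω/(2π) = 953 Hz.

(a) f₀ = 491.2 Hz  (b) Q = 0.5154  (c) BW = 953 Hz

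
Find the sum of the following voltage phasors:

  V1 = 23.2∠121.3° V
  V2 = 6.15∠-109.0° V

Step 1 — Convert each phasor to rectangular form:
  V1 = 23.2·(cos(121.3°) + j·sin(121.3°)) = -12.05 + j19.82 V
  V2 = 6.15·(cos(-109.0°) + j·sin(-109.0°)) = -2.002 - j5.815 V
Step 2 — Sum components: V_total = -14.06 + j14.01 V.
Step 3 — Convert to polar: |V_total| = 19.84 V, ∠V_total = 135.1°.

V_total = 19.84∠135.1° V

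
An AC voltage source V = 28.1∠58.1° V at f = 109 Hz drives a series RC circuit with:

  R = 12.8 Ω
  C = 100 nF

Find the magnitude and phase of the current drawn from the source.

Step 1 — Angular frequency: ω = 2π·f = 2π·109 = 684.9 rad/s.
Step 2 — Component impedances:
  R: Z = R = 12.8 Ω
  C: Z = 1/(jωC) = -j/(ω·C) = 0 - j1.46e+04 Ω
Step 3 — Series combination: Z_total = R + C = 12.8 - j1.46e+04 Ω = 1.46e+04∠-89.9° Ω.
Step 4 — Source phasor: V = 28.1∠58.1° V = 14.85 + j23.86 V.
Step 5 — Ohm's law: I = V / Z_total = (14.85 + j23.86) / (12.8 - j1.46e+04) = -0.001633 + j0.001018 A.
Step 6 — Convert to polar: |I| = 0.001924 A, ∠I = 148.0°.

I = 0.001924∠148.0° A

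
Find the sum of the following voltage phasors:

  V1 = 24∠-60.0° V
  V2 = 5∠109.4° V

Step 1 — Convert each phasor to rectangular form:
  V1 = 24·(cos(-60.0°) + j·sin(-60.0°)) = 12 - j20.78 V
  V2 = 5·(cos(109.4°) + j·sin(109.4°)) = -1.661 + j4.716 V
Step 2 — Sum components: V_total = 10.34 - j16.07 V.
Step 3 — Convert to polar: |V_total| = 19.11 V, ∠V_total = -57.2°.

V_total = 19.11∠-57.2° V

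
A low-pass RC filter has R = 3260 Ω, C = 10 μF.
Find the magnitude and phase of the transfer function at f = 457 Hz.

Step 1 — Angular frequency: ω = 2π·457 = 2871 rad/s.
Step 2 — Transfer function: H(jω) = 1/(1 + jωRC).
Step 3 — Denominator: 1 + jωRC = 1 + j·2871·3260·1e-05 = 1 + j93.61.
Step 4 — H = 0.0001141 - j0.01068.
Step 5 — Magnitude: |H| = 0.01068 (-39.4 dB); phase: φ = -89.4°.

|H| = 0.01068 (-39.4 dB), φ = -89.4°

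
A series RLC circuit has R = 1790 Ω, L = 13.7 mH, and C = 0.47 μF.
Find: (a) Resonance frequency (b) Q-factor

Step 1 — Resonance condition Im(Z)=0 gives ω₀ = 1/√(LC).
Step 2 — ω₀ = 1/√(0.0137·4.7e-07) = 1.246e+04 rad/s.
Step 3 — f₀ = ω₀/(2π) = 1983 Hz.
Step 4 — Series Q: Q = ω₀L/R = 1.246e+04·0.0137/1790 = 0.09538.

(a) f₀ = 1983 Hz  (b) Q = 0.09538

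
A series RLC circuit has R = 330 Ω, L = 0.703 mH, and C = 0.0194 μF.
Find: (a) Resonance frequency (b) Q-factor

Step 1 — Resonance condition Im(Z)=0 gives ω₀ = 1/√(LC).
Step 2 — ω₀ = 1/√(0.000703·1.94e-08) = 2.708e+05 rad/s.
Step 3 — f₀ = ω₀/(2π) = 4.31e+04 Hz.
Step 4 — Series Q: Q = ω₀L/R = 2.708e+05·0.000703/330 = 0.5768.

(a) f₀ = 4.31e+04 Hz  (b) Q = 0.5768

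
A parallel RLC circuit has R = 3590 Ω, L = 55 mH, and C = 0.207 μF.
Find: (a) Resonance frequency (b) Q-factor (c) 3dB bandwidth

Step 1 — Resonance: ω₀ = 1/√(LC) = 1/√(0.055·2.07e-07) = 9372 rad/s.
Step 2 — f₀ = ω₀/(2π) = 1492 Hz.
Step 3 — Parallel Q: Q = R/(ω₀L) = 3590/(9372·0.055) = 6.965.
Step 4 — Bandwidth: Δω = ω₀/Q = 1346 rad/s; BW = Δω/(2π) = 214.2 Hz.

(a) f₀ = 1492 Hz  (b) Q = 6.965  (c) BW = 214.2 Hz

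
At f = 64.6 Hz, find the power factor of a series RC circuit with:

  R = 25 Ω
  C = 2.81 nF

Step 1 — Angular frequency: ω = 2π·f = 2π·64.6 = 405.9 rad/s.
Step 2 — Component impedances:
  R: Z = R = 25 Ω
  C: Z = 1/(jωC) = -j/(ω·C) = 0 - j8.768e+05 Ω
Step 3 — Series combination: Z_total = R + C = 25 - j8.768e+05 Ω = 8.768e+05∠-90.0° Ω.
Step 4 — Power factor: PF = cos(φ) = Re(Z)/|Z| = 25/8.768e+05 = 2.851e-05.
Step 5 — Type: Im(Z) = -8.768e+05 ⇒ leading (phase φ = -90.0°).

PF = 2.851e-05 (leading, φ = -90.0°)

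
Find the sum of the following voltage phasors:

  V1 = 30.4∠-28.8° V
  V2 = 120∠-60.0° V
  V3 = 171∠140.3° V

Step 1 — Convert each phasor to rectangular form:
  V1 = 30.4·(cos(-28.8°) + j·sin(-28.8°)) = 26.64 - j14.65 V
  V2 = 120·(cos(-60.0°) + j·sin(-60.0°)) = 60 - j103.9 V
  V3 = 171·(cos(140.3°) + j·sin(140.3°)) = -131.6 + j109.2 V
Step 2 — Sum components: V_total = -44.93 - j9.339 V.
Step 3 — Convert to polar: |V_total| = 45.89 V, ∠V_total = -168.3°.

V_total = 45.89∠-168.3° V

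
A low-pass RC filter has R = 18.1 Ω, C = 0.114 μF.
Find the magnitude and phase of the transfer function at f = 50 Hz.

Step 1 — Angular frequency: ω = 2π·50 = 314.2 rad/s.
Step 2 — Transfer function: H(jω) = 1/(1 + jωRC).
Step 3 — Denominator: 1 + jωRC = 1 + j·314.2·18.1·1.14e-07 = 1 + j0.0006482.
Step 4 — H = 1 - j0.0006482.
Step 5 — Magnitude: |H| = 1 (-0.0 dB); phase: φ = -0.0°.

|H| = 1 (-0.0 dB), φ = -0.0°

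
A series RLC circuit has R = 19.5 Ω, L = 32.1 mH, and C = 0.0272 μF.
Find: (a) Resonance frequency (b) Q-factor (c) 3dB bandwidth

Step 1 — Resonance: ω₀ = 1/√(LC) = 1/√(0.0321·2.72e-08) = 3.384e+04 rad/s.
Step 2 — f₀ = ω₀/(2π) = 5386 Hz.
Step 3 — Series Q: Q = ω₀L/R = 3.384e+04·0.0321/19.5 = 55.71.
Step 4 — Bandwidth: Δω = ω₀/Q = 607.5 rad/s; BW = Δω/(2π) = 96.68 Hz.

(a) f₀ = 5386 Hz  (b) Q = 55.71  (c) BW = 96.68 Hz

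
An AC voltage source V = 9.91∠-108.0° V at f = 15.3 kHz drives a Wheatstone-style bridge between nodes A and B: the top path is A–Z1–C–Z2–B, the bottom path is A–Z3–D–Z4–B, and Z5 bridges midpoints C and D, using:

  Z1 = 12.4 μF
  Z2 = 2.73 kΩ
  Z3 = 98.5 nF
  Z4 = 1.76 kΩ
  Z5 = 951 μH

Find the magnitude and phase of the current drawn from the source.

Step 1 — Angular frequency: ω = 2π·f = 2π·1.53e+04 = 9.613e+04 rad/s.
Step 2 — Component impedances:
  Z1: Z = 1/(jωC) = -j/(ω·C) = 0 - j0.8389 Ω
  Z2: Z = R = 2730 Ω
  Z3: Z = 1/(jωC) = -j/(ω·C) = 0 - j105.6 Ω
  Z4: Z = R = 1760 Ω
  Z5: Z = jωL = j·9.613e+04·0.000951 = 0 + j91.42 Ω
Step 3 — Bridge requires nodal analysis (the Z5 bridge couples midpoints C and D, so the two paths cannot be reduced to a simple series/parallel combination). Setting node B to ground and injecting 1 A at node A, the 3-node admittance system at A, C, D solves to V_A = Z_AB = 1103 + j227.7 Ω = 1126∠11.7° Ω.
Step 4 — Source phasor: V = 9.91∠-108.0° V = -3.062 - j9.425 V.
Step 5 — Ohm's law: I = V / Z_total = (-3.062 - j9.425) / (1103 + j227.7) = -0.004354 - j0.007645 A.
Step 6 — Convert to polar: |I| = 0.008798 A, ∠I = -119.7°.

I = 0.008798∠-119.7° A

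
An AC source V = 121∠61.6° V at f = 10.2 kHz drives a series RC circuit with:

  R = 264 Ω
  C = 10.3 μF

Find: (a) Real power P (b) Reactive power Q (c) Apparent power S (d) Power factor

Step 1 — Angular frequency: ω = 2π·f = 2π·1.02e+04 = 6.409e+04 rad/s.
Step 2 — Component impedances:
  R: Z = R = 264 Ω
  C: Z = 1/(jωC) = -j/(ω·C) = 0 - j1.515 Ω
Step 3 — Series combination: Z_total = R + C = 264 - j1.515 Ω = 264∠-0.3° Ω.
Step 4 — Source phasor: V = 121∠61.6° V = 57.55 + j106.4 V.
Step 5 — Current: I = V / Z = 0.2157 + j0.4044 A = 0.4583∠61.9° A.
Step 6 — Complex power: S = V·I* = 55.46 - j0.3182 VA.
Step 7 — Real power: P = Re(S) = 55.46 W.
Step 8 — Reactive power: Q = Im(S) = -0.3182 VAR.
Step 9 — Apparent power: |S| = 55.46 VA.
Step 10 — Power factor: PF = P/|S| = 1 (leading).

(a) P = 55.46 W  (b) Q = -0.3182 VAR  (c) S = 55.46 VA  (d) PF = 1 (leading)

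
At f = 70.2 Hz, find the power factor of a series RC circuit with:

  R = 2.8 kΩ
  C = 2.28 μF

Step 1 — Angular frequency: ω = 2π·f = 2π·70.2 = 441.1 rad/s.
Step 2 — Component impedances:
  R: Z = R = 2800 Ω
  C: Z = 1/(jωC) = -j/(ω·C) = 0 - j994.4 Ω
Step 3 — Series combination: Z_total = R + C = 2800 - j994.4 Ω = 2971∠-19.6° Ω.
Step 4 — Power factor: PF = cos(φ) = Re(Z)/|Z| = 2800/2971.3 = 0.9423.
Step 5 — Type: Im(Z) = -994.4 ⇒ leading (phase φ = -19.6°).

PF = 0.9423 (leading, φ = -19.6°)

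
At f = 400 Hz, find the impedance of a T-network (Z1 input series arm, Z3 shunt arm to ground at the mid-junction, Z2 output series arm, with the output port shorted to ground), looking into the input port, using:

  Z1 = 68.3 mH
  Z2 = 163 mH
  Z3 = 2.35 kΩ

Step 1 — Angular frequency: ω = 2π·f = 2π·400 = 2513 rad/s.
Step 2 — Component impedances:
  Z1: Z = jωL = j·2513·0.0683 = 0 + j171.7 Ω
  Z2: Z = jωL = j·2513·0.163 = 0 + j409.7 Ω
  Z3: Z = R = 2350 Ω
Step 3 — With the output port shorted to ground, the output series arm Z2 runs from the junction to ground; the shunt arm Z3 also runs from the junction to ground. They appear in parallel: Z3 || Z2 = 69.31 + j397.6 Ω.
Step 4 — Series with input arm Z1: Z_in = Z1 + (Z3 || Z2) = 69.31 + j569.2 Ω = 573.4∠83.1° Ω.

Z = 69.31 + j569.2 Ω = 573.4∠83.1° Ω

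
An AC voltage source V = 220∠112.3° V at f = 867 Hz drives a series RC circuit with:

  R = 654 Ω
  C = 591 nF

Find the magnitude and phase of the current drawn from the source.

Step 1 — Angular frequency: ω = 2π·f = 2π·867 = 5448 rad/s.
Step 2 — Component impedances:
  R: Z = R = 654 Ω
  C: Z = 1/(jωC) = -j/(ω·C) = 0 - j310.6 Ω
Step 3 — Series combination: Z_total = R + C = 654 - j310.6 Ω = 724∠-25.4° Ω.
Step 4 — Source phasor: V = 220∠112.3° V = -83.48 + j203.5 V.
Step 5 — Ohm's law: I = V / Z_total = (-83.48 + j203.5) / (654 - j310.6) = -0.2248 + j0.2045 A.
Step 6 — Convert to polar: |I| = 0.3039 A, ∠I = 137.7°.

I = 0.3039∠137.7° A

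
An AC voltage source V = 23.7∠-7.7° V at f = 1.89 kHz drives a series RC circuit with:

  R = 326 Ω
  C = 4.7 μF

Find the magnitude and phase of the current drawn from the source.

Step 1 — Angular frequency: ω = 2π·f = 2π·1890 = 1.188e+04 rad/s.
Step 2 — Component impedances:
  R: Z = R = 326 Ω
  C: Z = 1/(jωC) = -j/(ω·C) = 0 - j17.92 Ω
Step 3 — Series combination: Z_total = R + C = 326 - j17.92 Ω = 326.5∠-3.1° Ω.
Step 4 — Source phasor: V = 23.7∠-7.7° V = 23.49 - j3.175 V.
Step 5 — Ohm's law: I = V / Z_total = (23.49 - j3.175) / (326 - j17.92) = 0.07236 - j0.005764 A.
Step 6 — Convert to polar: |I| = 0.07259 A, ∠I = -4.6°.

I = 0.07259∠-4.6° A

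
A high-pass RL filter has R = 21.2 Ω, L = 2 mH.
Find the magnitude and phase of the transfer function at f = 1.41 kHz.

Step 1 — Angular frequency: ω = 2π·1410 = 8859 rad/s.
Step 2 — Transfer function: H(jω) = jωL/(R + jωL).
Step 3 — Numerator jωL = j·17.72; denominator R + jωL = 21.2 + j17.72.
Step 4 — H = 0.4113 + j0.4921.
Step 5 — Magnitude: |H| = 0.6413 (-3.9 dB); phase: φ = 50.1°.

|H| = 0.6413 (-3.9 dB), φ = 50.1°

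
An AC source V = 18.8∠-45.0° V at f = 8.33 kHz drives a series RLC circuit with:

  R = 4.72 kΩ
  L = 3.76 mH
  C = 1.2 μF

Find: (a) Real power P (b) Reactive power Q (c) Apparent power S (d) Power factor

Step 1 — Angular frequency: ω = 2π·f = 2π·8330 = 5.234e+04 rad/s.
Step 2 — Component impedances:
  R: Z = R = 4720 Ω
  L: Z = jωL = j·5.234e+04·0.00376 = 0 + j196.8 Ω
  C: Z = 1/(jωC) = -j/(ω·C) = 0 - j15.92 Ω
Step 3 — Series combination: Z_total = R + L + C = 4720 + j180.9 Ω = 4723∠2.2° Ω.
Step 4 — Source phasor: V = 18.8∠-45.0° V = 13.29 - j13.29 V.
Step 5 — Current: I = V / Z = 0.002705 - j0.00292 A = 0.00398∠-47.2° A.
Step 6 — Complex power: S = V·I* = 0.07477 + j0.002865 VA.
Step 7 — Real power: P = Re(S) = 0.07477 W.
Step 8 — Reactive power: Q = Im(S) = 0.002865 VAR.
Step 9 — Apparent power: |S| = 0.07483 VA.
Step 10 — Power factor: PF = P/|S| = 0.9993 (lagging).

(a) P = 0.07477 W  (b) Q = 0.002865 VAR  (c) S = 0.07483 VA  (d) PF = 0.9993 (lagging)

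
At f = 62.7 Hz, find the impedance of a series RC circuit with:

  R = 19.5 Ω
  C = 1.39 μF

Step 1 — Angular frequency: ω = 2π·f = 2π·62.7 = 394 rad/s.
Step 2 — Component impedances:
  R: Z = R = 19.5 Ω
  C: Z = 1/(jωC) = -j/(ω·C) = 0 - j1826 Ω
Step 3 — Series combination: Z_total = R + C = 19.5 - j1826 Ω = 1826∠-89.4° Ω.

Z = 19.5 - j1826 Ω = 1826∠-89.4° Ω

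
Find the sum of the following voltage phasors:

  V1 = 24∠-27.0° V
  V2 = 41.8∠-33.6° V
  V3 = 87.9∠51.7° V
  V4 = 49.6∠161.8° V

Step 1 — Convert each phasor to rectangular form:
  V1 = 24·(cos(-27.0°) + j·sin(-27.0°)) = 21.38 - j10.9 V
  V2 = 41.8·(cos(-33.6°) + j·sin(-33.6°)) = 34.82 - j23.13 V
  V3 = 87.9·(cos(51.7°) + j·sin(51.7°)) = 54.48 + j68.98 V
  V4 = 49.6·(cos(161.8°) + j·sin(161.8°)) = -47.12 + j15.49 V
Step 2 — Sum components: V_total = 63.56 + j50.45 V.
Step 3 — Convert to polar: |V_total| = 81.15 V, ∠V_total = 38.4°.

V_total = 81.15∠38.4° V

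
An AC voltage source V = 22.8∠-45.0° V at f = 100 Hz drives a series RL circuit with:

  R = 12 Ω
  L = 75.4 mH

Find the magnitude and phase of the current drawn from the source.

Step 1 — Angular frequency: ω = 2π·f = 2π·100 = 628.3 rad/s.
Step 2 — Component impedances:
  R: Z = R = 12 Ω
  L: Z = jωL = j·628.3·0.0754 = 0 + j47.38 Ω
Step 3 — Series combination: Z_total = R + L = 12 + j47.38 Ω = 48.87∠75.8° Ω.
Step 4 — Source phasor: V = 22.8∠-45.0° V = 16.12 - j16.12 V.
Step 5 — Ohm's law: I = V / Z_total = (16.12 - j16.12) / (12 + j47.38) = -0.2388 - j0.4008 A.
Step 6 — Convert to polar: |I| = 0.4665 A, ∠I = -120.8°.

I = 0.4665∠-120.8° A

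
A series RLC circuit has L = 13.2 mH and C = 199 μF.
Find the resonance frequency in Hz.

Step 1 — Resonance condition Im(Z)=0 gives ω₀ = 1/√(LC).
Step 2 — ω₀ = 1/√(0.0132·0.000199) = 617 rad/s.
Step 3 — f₀ = ω₀/(2π) = 98.2 Hz.

f₀ = 98.2 Hz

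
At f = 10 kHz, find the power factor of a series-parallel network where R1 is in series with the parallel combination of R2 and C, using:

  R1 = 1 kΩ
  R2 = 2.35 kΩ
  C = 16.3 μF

Step 1 — Angular frequency: ω = 2π·f = 2π·1e+04 = 6.283e+04 rad/s.
Step 2 — Component impedances:
  R1: Z = R = 1000 Ω
  R2: Z = R = 2350 Ω
  C: Z = 1/(jωC) = -j/(ω·C) = 0 - j0.9764 Ω
Step 3 — Parallel branch: R2 || C = 1/(1/R2 + 1/C) = 0.0004057 - j0.9764 Ω.
Step 4 — Series with R1: Z_total = R1 + (R2 || C) = 1000 - j0.9764 Ω = 1000∠-0.1° Ω.
Step 5 — Power factor: PF = cos(φ) = Re(Z)/|Z| = 1000/1000 = 1.
Step 6 — Type: Im(Z) = -0.9764 ⇒ leading (phase φ = -0.1°).

PF = 1 (leading, φ = -0.1°)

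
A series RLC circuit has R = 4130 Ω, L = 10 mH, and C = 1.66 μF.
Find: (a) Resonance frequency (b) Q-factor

Step 1 — Resonance condition Im(Z)=0 gives ω₀ = 1/√(LC).
Step 2 — ω₀ = 1/√(0.01·1.66e-06) = 7762 rad/s.
Step 3 — f₀ = ω₀/(2π) = 1235 Hz.
Step 4 — Series Q: Q = ω₀L/R = 7762·0.01/4130 = 0.01879.

(a) f₀ = 1235 Hz  (b) Q = 0.01879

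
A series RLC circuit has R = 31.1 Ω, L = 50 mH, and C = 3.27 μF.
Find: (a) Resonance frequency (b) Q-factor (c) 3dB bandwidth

Step 1 — Resonance: ω₀ = 1/√(LC) = 1/√(0.05·3.27e-06) = 2473 rad/s.
Step 2 — f₀ = ω₀/(2π) = 393.6 Hz.
Step 3 — Series Q: Q = ω₀L/R = 2473·0.05/31.1 = 3.976.
Step 4 — Bandwidth: Δω = ω₀/Q = 622 rad/s; BW = Δω/(2π) = 98.99 Hz.

(a) f₀ = 393.6 Hz  (b) Q = 3.976  (c) BW = 98.99 Hz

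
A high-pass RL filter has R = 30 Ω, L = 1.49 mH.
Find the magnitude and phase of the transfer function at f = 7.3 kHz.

Step 1 — Angular frequency: ω = 2π·7300 = 4.587e+04 rad/s.
Step 2 — Transfer function: H(jω) = jωL/(R + jωL).
Step 3 — Numerator jωL = j·68.34; denominator R + jωL = 30 + j68.34.
Step 4 — H = 0.8384 + j0.368.
Step 5 — Magnitude: |H| = 0.9157 (-0.8 dB); phase: φ = 23.7°.

|H| = 0.9157 (-0.8 dB), φ = 23.7°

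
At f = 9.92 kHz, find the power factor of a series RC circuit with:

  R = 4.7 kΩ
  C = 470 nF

Step 1 — Angular frequency: ω = 2π·f = 2π·9920 = 6.233e+04 rad/s.
Step 2 — Component impedances:
  R: Z = R = 4700 Ω
  C: Z = 1/(jωC) = -j/(ω·C) = 0 - j34.14 Ω
Step 3 — Series combination: Z_total = R + C = 4700 - j34.14 Ω = 4700∠-0.4° Ω.
Step 4 — Power factor: PF = cos(φ) = Re(Z)/|Z| = 4700/4700 = 1.
Step 5 — Type: Im(Z) = -34.14 ⇒ leading (phase φ = -0.4°).

PF = 1 (leading, φ = -0.4°)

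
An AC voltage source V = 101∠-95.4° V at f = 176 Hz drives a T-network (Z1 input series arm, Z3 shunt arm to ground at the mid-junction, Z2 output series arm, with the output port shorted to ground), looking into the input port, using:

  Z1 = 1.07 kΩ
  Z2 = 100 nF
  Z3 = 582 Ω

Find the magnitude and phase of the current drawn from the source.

Step 1 — Angular frequency: ω = 2π·f = 2π·176 = 1106 rad/s.
Step 2 — Component impedances:
  Z1: Z = R = 1070 Ω
  Z2: Z = 1/(jωC) = -j/(ω·C) = 0 - j9043 Ω
  Z3: Z = R = 582 Ω
Step 3 — With the output port shorted to ground, the output series arm Z2 runs from the junction to ground; the shunt arm Z3 also runs from the junction to ground. They appear in parallel: Z3 || Z2 = 579.6 - j37.3 Ω.
Step 4 — Series with input arm Z1: Z_in = Z1 + (Z3 || Z2) = 1650 - j37.3 Ω = 1650∠-1.3° Ω.
Step 5 — Source phasor: V = 101∠-95.4° V = -9.505 - j100.6 V.
Step 6 — Ohm's law: I = V / Z_total = (-9.505 - j100.6) / (1650 - j37.3) = -0.004381 - j0.06105 A.
Step 7 — Convert to polar: |I| = 0.06121 A, ∠I = -94.1°.

I = 0.06121∠-94.1° A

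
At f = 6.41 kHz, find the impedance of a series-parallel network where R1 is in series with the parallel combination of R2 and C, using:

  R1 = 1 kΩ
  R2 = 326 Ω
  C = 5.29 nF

Step 1 — Angular frequency: ω = 2π·f = 2π·6410 = 4.028e+04 rad/s.
Step 2 — Component impedances:
  R1: Z = R = 1000 Ω
  R2: Z = R = 326 Ω
  C: Z = 1/(jωC) = -j/(ω·C) = 0 - j4694 Ω
Step 3 — Parallel branch: R2 || C = 1/(1/R2 + 1/C) = 324.4 - j22.53 Ω.
Step 4 — Series with R1: Z_total = R1 + (R2 || C) = 1324 - j22.53 Ω = 1325∠-1.0° Ω.

Z = 1324 - j22.53 Ω = 1325∠-1.0° Ω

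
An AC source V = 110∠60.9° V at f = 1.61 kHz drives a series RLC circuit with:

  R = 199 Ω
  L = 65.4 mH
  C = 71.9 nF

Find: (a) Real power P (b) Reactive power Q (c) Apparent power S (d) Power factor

Step 1 — Angular frequency: ω = 2π·f = 2π·1610 = 1.012e+04 rad/s.
Step 2 — Component impedances:
  R: Z = R = 199 Ω
  L: Z = jωL = j·1.012e+04·0.0654 = 0 + j661.6 Ω
  C: Z = 1/(jωC) = -j/(ω·C) = 0 - j1375 Ω
Step 3 — Series combination: Z_total = R + L + C = 199 - j713.3 Ω = 740.5∠-74.4° Ω.
Step 4 — Source phasor: V = 110∠60.9° V = 53.5 + j96.11 V.
Step 5 — Current: I = V / Z = -0.1056 + j0.1045 A = 0.1485∠135.3° A.
Step 6 — Complex power: S = V·I* = 4.391 - j15.74 VA.
Step 7 — Real power: P = Re(S) = 4.391 W.
Step 8 — Reactive power: Q = Im(S) = -15.74 VAR.
Step 9 — Apparent power: |S| = 16.34 VA.
Step 10 — Power factor: PF = P/|S| = 0.2687 (leading).

(a) P = 4.391 W  (b) Q = -15.74 VAR  (c) S = 16.34 VA  (d) PF = 0.2687 (leading)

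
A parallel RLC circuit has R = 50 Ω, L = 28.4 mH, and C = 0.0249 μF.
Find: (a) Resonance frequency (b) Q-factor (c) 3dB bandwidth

Step 1 — Resonance: ω₀ = 1/√(LC) = 1/√(0.0284·2.49e-08) = 3.76e+04 rad/s.
Step 2 — f₀ = ω₀/(2π) = 5985 Hz.
Step 3 — Parallel Q: Q = R/(ω₀L) = 50/(3.76e+04·0.0284) = 0.04682.
Step 4 — Bandwidth: Δω = ω₀/Q = 8.032e+05 rad/s; BW = Δω/(2π) = 1.278e+05 Hz.

(a) f₀ = 5985 Hz  (b) Q = 0.04682  (c) BW = 1.278e+05 Hz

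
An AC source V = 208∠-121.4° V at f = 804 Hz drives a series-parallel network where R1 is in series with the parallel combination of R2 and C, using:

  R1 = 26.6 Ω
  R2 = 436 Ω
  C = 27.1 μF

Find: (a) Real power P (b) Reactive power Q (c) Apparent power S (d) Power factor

Step 1 — Angular frequency: ω = 2π·f = 2π·804 = 5052 rad/s.
Step 2 — Component impedances:
  R1: Z = R = 26.6 Ω
  R2: Z = R = 436 Ω
  C: Z = 1/(jωC) = -j/(ω·C) = 0 - j7.305 Ω
Step 3 — Parallel branch: R2 || C = 1/(1/R2 + 1/C) = 0.1223 - j7.303 Ω.
Step 4 — Series with R1: Z_total = R1 + (R2 || C) = 26.72 - j7.303 Ω = 27.7∠-15.3° Ω.
Step 5 — Source phasor: V = 208∠-121.4° V = -108.4 - j177.5 V.
Step 6 — Current: I = V / Z = -2.084 - j7.213 A = 7.508∠-106.1° A.
Step 7 — Complex power: S = V·I* = 1507 - j411.7 VA.
Step 8 — Real power: P = Re(S) = 1507 W.
Step 9 — Reactive power: Q = Im(S) = -411.7 VAR.
Step 10 — Apparent power: |S| = 1562 VA.
Step 11 — Power factor: PF = P/|S| = 0.9646 (leading).

(a) P = 1507 W  (b) Q = -411.7 VAR  (c) S = 1562 VA  (d) PF = 0.9646 (leading)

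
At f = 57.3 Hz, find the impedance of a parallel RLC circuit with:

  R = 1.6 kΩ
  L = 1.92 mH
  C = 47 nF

Step 1 — Angular frequency: ω = 2π·f = 2π·57.3 = 360 rad/s.
Step 2 — Component impedances:
  R: Z = R = 1600 Ω
  L: Z = jωL = j·360·0.00192 = 0 + j0.6913 Ω
  C: Z = 1/(jωC) = -j/(ω·C) = 0 - j5.91e+04 Ω
Step 3 — Parallel combination: 1/Z_total = 1/R + 1/L + 1/C; Z_total = 0.0002986 + j0.6913 Ω = 0.6913∠90.0° Ω.

Z = 0.0002986 + j0.6913 Ω = 0.6913∠90.0° Ω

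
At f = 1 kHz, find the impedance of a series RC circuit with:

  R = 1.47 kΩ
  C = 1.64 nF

Step 1 — Angular frequency: ω = 2π·f = 2π·1000 = 6283 rad/s.
Step 2 — Component impedances:
  R: Z = R = 1470 Ω
  C: Z = 1/(jωC) = -j/(ω·C) = 0 - j9.705e+04 Ω
Step 3 — Series combination: Z_total = R + C = 1470 - j9.705e+04 Ω = 9.706e+04∠-89.1° Ω.

Z = 1470 - j9.705e+04 Ω = 9.706e+04∠-89.1° Ω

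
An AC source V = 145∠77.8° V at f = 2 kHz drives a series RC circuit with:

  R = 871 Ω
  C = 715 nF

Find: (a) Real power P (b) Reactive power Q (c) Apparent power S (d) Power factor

Step 1 — Angular frequency: ω = 2π·f = 2π·2000 = 1.257e+04 rad/s.
Step 2 — Component impedances:
  R: Z = R = 871 Ω
  C: Z = 1/(jωC) = -j/(ω·C) = 0 - j111.3 Ω
Step 3 — Series combination: Z_total = R + C = 871 - j111.3 Ω = 878.1∠-7.3° Ω.
Step 4 — Source phasor: V = 145∠77.8° V = 30.64 + j141.7 V.
Step 5 — Current: I = V / Z = 0.01416 + j0.1645 A = 0.1651∠85.1° A.
Step 6 — Complex power: S = V·I* = 23.75 - j3.035 VA.
Step 7 — Real power: P = Re(S) = 23.75 W.
Step 8 — Reactive power: Q = Im(S) = -3.035 VAR.
Step 9 — Apparent power: |S| = 23.94 VA.
Step 10 — Power factor: PF = P/|S| = 0.9919 (leading).

(a) P = 23.75 W  (b) Q = -3.035 VAR  (c) S = 23.94 VA  (d) PF = 0.9919 (leading)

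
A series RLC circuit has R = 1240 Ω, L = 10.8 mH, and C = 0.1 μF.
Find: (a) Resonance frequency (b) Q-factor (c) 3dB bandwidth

Step 1 — Resonance condition Im(Z)=0 gives ω₀ = 1/√(LC).
Step 2 — ω₀ = 1/√(0.0108·1e-07) = 3.043e+04 rad/s.
Step 3 — f₀ = ω₀/(2π) = 4843 Hz.
Step 4 — Series Q: Q = ω₀L/R = 3.043e+04·0.0108/1240 = 0.265.
Step 5 — 3dB bandwidth: Δω = ω₀/Q = 1.148e+05 rad/s; BW = Δω/(2π) = 1.827e+04 Hz.

(a) f₀ = 4843 Hz  (b) Q = 0.265  (c) BW = 1.827e+04 Hz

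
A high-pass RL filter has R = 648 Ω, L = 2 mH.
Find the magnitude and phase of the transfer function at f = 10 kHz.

Step 1 — Angular frequency: ω = 2π·1e+04 = 6.283e+04 rad/s.
Step 2 — Transfer function: H(jω) = jωL/(R + jωL).
Step 3 — Numerator jωL = j·125.7; denominator R + jωL = 648 + j125.7.
Step 4 — H = 0.03624 + j0.1869.
Step 5 — Magnitude: |H| = 0.1904 (-14.4 dB); phase: φ = 79.0°.

|H| = 0.1904 (-14.4 dB), φ = 79.0°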